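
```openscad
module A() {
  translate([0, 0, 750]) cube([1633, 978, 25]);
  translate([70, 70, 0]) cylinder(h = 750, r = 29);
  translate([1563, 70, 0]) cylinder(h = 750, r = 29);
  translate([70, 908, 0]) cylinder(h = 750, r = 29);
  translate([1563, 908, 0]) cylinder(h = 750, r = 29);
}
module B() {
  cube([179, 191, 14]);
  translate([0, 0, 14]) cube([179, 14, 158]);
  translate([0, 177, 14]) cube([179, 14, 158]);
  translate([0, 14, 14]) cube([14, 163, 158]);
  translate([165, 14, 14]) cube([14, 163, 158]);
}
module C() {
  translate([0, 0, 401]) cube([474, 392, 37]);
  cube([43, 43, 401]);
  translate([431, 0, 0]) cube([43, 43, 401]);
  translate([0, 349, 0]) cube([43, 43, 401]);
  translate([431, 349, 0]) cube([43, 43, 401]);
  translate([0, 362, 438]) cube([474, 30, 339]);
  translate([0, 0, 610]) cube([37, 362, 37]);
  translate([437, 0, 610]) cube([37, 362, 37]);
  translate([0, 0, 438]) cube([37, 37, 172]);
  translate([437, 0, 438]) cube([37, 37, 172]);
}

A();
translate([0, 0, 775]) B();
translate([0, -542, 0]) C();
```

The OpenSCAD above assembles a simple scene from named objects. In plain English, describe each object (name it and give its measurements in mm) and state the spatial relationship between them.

A is a rectangular dining table. The top is 1633×978×25 mm with its upper surface at z = 775 mm. It stands on four round legs of 58 mm diameter, each leg's bounding box inset 41 mm from the nearest pair of top edges, running from the floor to the underside of the top.

B is an open-topped rectangular box: outside dimensions 179×191×172 mm, with a uniform wall and base thickness of 14 mm. The base is a full 179×191 slab on the floor; four walls sit on top of the base. The front and back walls (the −y and +y sides) span the full width; the two side walls fit between them.

C is a chair: 474×392 mm seat, 37 mm thick, top at z = 438 mm, on four 43 mm square corner legs flush with the seat edges. A 30 mm thick backrest slab spans the full seat width, extending 339 mm above the seat top, its back face flush with the seat's +y edge. Two armrests of 37×37 mm section run along each side from the seat's front edge to the front of the backrest, top faces 209 mm above the seat top and outer faces flush with the seat's x-edges; a 37×37 mm post under the front of each armrest stands on the seat at the front corner.

The open box is on top of the table. The chair is on the floor beside the table on its −y side.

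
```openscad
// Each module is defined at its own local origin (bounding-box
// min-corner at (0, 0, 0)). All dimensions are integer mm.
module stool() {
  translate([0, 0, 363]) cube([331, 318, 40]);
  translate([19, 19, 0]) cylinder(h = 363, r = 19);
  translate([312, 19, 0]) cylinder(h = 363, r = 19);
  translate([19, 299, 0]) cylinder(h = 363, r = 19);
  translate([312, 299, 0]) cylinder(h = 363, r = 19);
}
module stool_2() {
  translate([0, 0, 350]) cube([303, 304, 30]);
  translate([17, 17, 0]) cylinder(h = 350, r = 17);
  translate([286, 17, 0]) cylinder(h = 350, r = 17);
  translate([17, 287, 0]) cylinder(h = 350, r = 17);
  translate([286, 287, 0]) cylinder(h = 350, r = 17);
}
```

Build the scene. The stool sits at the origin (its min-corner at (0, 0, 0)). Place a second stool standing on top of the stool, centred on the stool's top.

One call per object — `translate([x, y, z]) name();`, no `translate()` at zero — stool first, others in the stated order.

stool();
translate([14, 7, 403]) stool_2();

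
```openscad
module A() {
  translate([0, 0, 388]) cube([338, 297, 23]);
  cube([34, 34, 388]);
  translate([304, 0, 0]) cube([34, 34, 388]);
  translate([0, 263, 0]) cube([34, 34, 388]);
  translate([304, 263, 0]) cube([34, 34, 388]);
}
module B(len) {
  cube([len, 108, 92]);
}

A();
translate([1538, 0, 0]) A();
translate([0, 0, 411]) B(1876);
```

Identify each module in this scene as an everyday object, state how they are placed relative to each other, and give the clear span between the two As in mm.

A is a stool. B is a beam. A beam spans the tops of two stools. The clear span between the two stools is 1200 mm.

Second stool starts at x = 1538; first ends at x = 338; clear span = 1538 − 338 = 1200 mm.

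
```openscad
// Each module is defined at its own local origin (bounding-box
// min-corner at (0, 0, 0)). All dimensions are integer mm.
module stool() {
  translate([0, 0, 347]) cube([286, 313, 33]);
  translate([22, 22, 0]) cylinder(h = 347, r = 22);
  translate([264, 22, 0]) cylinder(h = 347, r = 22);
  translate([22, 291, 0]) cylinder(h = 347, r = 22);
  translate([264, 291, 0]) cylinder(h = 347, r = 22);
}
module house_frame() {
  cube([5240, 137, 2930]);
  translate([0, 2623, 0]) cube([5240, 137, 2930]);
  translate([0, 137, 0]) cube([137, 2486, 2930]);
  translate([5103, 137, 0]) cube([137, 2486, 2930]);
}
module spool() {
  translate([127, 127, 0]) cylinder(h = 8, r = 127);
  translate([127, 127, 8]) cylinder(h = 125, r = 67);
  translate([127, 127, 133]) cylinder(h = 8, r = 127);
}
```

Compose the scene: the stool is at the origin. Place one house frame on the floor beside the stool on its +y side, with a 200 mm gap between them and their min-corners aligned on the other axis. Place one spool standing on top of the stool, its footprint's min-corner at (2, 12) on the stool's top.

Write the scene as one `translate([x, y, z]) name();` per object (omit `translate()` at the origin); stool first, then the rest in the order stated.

stool();
translate([0, 513, 0]) house_frame();
translate([2, 12, 380]) spool();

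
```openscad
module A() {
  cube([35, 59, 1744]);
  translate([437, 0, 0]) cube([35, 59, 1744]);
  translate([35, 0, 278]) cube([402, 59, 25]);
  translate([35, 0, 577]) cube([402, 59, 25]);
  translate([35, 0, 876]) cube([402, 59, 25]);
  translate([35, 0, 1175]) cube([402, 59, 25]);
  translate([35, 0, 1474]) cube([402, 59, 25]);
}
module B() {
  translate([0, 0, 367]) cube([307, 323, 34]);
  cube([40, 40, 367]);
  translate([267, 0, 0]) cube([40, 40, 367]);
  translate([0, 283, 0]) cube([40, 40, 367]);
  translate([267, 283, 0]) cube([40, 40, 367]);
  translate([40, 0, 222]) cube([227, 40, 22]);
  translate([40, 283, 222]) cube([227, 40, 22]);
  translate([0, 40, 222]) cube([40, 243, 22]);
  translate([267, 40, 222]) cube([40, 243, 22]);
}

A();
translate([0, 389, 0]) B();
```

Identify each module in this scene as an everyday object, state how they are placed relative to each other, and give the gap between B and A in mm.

A is a ladder. B is a stool. The stool is on the floor beside the ladder on its +y side. The gap between the stool and the ladder is 330 mm.

The stool's nearest face is 330 mm from the ladder's +y face.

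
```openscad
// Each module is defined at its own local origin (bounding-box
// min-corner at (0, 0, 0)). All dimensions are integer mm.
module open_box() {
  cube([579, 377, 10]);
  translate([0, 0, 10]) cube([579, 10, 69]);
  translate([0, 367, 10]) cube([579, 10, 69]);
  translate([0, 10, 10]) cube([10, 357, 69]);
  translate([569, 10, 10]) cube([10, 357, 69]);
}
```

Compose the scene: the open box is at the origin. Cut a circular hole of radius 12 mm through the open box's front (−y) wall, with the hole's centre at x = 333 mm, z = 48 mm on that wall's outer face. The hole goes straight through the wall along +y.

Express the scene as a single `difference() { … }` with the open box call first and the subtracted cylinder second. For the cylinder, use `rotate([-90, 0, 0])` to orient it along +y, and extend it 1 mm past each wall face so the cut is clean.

difference() {
  open_box();
  translate([333, -1, 48]) rotate([-90, 0, 0]) cylinder(h = 12, r = 12);
}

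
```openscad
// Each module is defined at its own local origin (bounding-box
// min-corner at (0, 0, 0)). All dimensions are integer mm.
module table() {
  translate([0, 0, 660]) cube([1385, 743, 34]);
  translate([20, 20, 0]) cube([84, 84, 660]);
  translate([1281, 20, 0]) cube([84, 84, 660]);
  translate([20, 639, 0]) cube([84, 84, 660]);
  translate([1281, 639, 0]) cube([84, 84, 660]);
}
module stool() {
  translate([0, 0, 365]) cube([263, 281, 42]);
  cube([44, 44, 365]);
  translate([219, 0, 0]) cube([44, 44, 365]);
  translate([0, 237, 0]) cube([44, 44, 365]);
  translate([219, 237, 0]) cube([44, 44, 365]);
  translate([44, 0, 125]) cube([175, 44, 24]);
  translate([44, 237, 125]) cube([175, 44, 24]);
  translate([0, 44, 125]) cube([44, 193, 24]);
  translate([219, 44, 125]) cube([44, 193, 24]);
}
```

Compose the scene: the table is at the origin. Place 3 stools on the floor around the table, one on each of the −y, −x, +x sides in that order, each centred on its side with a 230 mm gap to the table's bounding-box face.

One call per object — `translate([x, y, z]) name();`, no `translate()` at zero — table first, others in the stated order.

table();
translate([561, -511, 0]) stool();
translate([-493, 231, 0]) stool();
translate([1615, 231, 0]) stool();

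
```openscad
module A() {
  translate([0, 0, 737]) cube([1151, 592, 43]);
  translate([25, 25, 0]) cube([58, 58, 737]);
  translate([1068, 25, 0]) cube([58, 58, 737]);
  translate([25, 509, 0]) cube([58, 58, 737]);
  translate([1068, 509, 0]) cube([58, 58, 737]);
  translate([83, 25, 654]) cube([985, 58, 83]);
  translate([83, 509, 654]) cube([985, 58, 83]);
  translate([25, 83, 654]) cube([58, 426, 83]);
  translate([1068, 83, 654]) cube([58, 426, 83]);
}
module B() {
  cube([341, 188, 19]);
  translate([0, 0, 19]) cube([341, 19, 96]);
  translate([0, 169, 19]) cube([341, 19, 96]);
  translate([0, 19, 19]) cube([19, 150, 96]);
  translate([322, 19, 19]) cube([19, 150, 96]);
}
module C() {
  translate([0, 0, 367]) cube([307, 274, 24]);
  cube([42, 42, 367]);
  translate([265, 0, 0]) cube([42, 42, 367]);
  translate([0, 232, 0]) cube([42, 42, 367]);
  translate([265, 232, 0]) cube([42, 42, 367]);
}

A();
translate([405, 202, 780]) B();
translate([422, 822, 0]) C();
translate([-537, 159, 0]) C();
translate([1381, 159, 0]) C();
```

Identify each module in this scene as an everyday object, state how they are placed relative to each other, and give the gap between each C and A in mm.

A is a table. B is an open box. C is a stool. The open box is on top of the table, centred. Three stools sit around the table at the +y, −x, +x sides. The gap between each stool and the table is 230 mm.

Each stool's nearest face is 230 mm from the table's bounding box.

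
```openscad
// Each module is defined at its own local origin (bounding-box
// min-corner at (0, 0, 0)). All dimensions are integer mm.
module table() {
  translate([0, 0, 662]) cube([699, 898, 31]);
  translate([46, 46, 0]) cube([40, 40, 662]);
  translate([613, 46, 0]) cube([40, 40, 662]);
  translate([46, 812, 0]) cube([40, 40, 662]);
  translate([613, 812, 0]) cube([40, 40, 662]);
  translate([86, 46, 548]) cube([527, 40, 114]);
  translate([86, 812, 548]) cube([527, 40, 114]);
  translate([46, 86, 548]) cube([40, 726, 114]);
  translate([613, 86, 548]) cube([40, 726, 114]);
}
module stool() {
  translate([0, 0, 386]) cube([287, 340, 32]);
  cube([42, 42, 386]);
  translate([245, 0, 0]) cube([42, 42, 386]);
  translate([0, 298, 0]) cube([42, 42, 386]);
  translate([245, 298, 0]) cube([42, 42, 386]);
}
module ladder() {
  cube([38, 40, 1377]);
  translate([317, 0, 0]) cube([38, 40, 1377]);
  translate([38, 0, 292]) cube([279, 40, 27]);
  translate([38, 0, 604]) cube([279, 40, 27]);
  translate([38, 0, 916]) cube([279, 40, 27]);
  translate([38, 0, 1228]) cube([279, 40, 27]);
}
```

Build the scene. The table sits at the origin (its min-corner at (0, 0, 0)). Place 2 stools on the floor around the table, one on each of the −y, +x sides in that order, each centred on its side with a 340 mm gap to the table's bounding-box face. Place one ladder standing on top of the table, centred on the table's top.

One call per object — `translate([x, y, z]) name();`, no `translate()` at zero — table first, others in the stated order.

table();
translate([206, -680, 0]) stool();
translate([1039, 279, 0]) stool();
translate([172, 429, 693]) ladder();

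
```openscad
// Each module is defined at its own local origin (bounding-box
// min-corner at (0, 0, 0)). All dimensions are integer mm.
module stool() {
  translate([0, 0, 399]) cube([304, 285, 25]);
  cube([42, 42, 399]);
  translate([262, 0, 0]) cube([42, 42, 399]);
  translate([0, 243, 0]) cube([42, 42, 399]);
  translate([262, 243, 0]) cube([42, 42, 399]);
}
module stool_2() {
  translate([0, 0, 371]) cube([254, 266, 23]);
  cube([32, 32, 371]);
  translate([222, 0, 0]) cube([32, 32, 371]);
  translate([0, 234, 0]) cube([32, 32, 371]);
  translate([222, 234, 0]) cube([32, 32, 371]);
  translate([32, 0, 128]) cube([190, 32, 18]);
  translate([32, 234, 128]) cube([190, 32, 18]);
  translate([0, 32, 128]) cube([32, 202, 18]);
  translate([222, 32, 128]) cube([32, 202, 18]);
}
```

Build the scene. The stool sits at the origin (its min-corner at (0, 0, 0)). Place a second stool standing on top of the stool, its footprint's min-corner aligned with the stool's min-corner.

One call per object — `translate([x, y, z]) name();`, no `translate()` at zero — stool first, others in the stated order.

stool();
translate([0, 0, 424]) stool_2();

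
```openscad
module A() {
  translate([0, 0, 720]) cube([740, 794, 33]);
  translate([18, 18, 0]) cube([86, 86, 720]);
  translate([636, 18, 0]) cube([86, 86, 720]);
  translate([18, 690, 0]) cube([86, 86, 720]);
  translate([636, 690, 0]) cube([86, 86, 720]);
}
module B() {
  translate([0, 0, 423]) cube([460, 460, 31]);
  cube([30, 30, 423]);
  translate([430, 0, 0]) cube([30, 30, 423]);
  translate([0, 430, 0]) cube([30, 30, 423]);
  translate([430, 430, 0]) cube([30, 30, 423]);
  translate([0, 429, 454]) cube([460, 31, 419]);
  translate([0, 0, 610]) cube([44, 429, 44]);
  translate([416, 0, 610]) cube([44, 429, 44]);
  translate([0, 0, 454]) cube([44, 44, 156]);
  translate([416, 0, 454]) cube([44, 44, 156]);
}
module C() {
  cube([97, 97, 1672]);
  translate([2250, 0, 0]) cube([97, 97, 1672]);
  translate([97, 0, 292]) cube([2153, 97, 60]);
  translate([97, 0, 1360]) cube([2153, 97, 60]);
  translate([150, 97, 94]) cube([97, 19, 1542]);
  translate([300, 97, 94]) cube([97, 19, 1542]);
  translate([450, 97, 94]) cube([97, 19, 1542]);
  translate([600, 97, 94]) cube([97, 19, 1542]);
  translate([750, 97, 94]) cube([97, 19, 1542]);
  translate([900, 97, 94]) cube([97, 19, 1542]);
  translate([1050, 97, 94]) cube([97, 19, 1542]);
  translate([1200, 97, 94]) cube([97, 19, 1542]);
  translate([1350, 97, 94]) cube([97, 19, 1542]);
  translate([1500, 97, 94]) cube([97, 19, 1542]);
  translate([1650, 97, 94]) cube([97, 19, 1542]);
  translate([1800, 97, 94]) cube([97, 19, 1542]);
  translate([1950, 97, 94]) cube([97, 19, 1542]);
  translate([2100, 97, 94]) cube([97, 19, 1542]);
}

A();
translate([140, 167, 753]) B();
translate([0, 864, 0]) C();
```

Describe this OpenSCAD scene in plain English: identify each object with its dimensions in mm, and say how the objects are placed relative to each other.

A is a rectangular dining table. The top is 740×794×33 mm with its upper surface at z = 753 mm. It stands on four 86×86 mm square legs, each inset 18 mm from the nearest pair of top edges, running from the floor to the underside of the top.

B is a chair: 460×460 mm seat, 31 mm thick, top at z = 454 mm, on four 30 mm square corner legs flush with the seat edges. A 31 mm thick backrest slab spans the full seat width, extending 419 mm above the seat top, its back face flush with the seat's +y edge. Two armrests of 44×44 mm section run along each side from the seat's front edge to the front of the backrest, top faces 200 mm above the seat top and outer faces flush with the seat's x-edges; a 44×44 mm post under the front of each armrest stands on the seat at the front corner.

C is a fence section. Two 97×97 mm posts, 1672 mm tall, stand on the floor with a clear span of 2153 mm between their inner faces. Two horizontal rails of 97×60 mm section span the gap between the posts with their undersides at z = 292 mm and z = 1360 mm, flush with the posts' −y face. 14 pickets, each 97 mm wide, 19 mm thick and 1542 mm tall, are fixed to the +y face of the rails with their bottoms at z = 94 mm, evenly spaced across the span with equal gaps (rounded down to the nearest mm) at the −x end and between each pair — any rounding remainder accumulates at the +x end.

The chair is on top of the table, centred. The fence section is on the floor beside the table on its +y side.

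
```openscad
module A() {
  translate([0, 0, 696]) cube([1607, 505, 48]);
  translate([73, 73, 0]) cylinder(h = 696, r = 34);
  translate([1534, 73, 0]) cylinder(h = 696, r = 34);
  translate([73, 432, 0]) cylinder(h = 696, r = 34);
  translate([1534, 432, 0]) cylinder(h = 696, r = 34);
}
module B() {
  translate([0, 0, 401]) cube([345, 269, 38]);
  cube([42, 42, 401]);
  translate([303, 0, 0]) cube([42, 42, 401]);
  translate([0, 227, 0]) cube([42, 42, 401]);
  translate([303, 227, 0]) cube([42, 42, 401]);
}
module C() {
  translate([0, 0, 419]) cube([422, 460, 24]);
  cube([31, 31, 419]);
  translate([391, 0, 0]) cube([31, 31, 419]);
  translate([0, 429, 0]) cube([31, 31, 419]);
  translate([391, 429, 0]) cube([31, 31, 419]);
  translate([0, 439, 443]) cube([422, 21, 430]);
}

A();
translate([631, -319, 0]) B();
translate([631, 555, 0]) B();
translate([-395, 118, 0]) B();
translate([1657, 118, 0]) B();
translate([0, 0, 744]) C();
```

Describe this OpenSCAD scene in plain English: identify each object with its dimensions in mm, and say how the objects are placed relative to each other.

A is a table: top 1607 mm (x) × 505 mm (y), 48 mm thick, upper face at z = 744 mm, on four round legs of 68 mm diameter, each leg's bounding box inset 39 mm from the nearest pair of top edges, running from z = 0 to the bottom of the top.

B is a simple wooden stool: a rectangular seat 345 mm (x) by 269 mm (y), 38 mm thick, top face at z = 439 mm, on four square legs, each 42×42 mm in cross-section. The legs rest on z = 0, each flush with a corner of the seat.

C is a chair: 422×460 mm seat, 24 mm thick, top at z = 443 mm, on four 31 mm square corner legs flush with the seat edges. A 21 mm thick backrest slab spans the full seat width, extending 430 mm above the seat top, its back face flush with the seat's +y edge.

Four stools sit around the table at the −y, +y, −x, +x sides. The chair is on top of the table.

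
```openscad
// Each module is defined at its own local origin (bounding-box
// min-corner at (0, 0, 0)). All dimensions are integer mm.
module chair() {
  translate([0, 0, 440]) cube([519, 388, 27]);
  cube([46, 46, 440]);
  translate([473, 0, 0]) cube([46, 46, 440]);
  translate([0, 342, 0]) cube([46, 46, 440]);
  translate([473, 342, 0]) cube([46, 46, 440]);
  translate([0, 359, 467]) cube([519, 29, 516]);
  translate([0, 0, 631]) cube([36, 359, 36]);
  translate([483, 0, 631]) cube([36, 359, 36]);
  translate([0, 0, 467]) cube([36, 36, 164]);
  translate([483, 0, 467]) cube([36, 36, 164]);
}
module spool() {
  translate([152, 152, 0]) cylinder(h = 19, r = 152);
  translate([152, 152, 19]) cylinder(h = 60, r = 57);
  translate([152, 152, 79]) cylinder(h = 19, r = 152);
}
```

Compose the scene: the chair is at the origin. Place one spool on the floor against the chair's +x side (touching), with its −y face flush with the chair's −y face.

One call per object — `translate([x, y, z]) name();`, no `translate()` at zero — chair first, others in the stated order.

chair();
translate([519, 0, 0]) spool();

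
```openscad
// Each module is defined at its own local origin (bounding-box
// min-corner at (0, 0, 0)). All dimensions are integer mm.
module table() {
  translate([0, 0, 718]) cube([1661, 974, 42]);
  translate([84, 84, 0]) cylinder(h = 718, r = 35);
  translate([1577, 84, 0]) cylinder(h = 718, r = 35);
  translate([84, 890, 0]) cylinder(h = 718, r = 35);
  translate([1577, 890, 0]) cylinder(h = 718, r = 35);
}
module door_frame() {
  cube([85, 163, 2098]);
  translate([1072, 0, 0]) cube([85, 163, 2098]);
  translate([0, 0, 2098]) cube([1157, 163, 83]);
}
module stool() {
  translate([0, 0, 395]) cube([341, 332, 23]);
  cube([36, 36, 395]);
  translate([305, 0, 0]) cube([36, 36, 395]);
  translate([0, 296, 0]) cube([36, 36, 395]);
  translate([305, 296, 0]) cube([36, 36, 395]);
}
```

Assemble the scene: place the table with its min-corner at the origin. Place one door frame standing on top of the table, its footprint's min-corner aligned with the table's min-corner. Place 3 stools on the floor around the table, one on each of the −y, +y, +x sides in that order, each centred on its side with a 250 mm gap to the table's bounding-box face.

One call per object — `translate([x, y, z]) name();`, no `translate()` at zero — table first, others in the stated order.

table();
translate([0, 0, 760]) door_frame();
translate([660, -582, 0]) stool();
translate([660, 1224, 0]) stool();
translate([1911, 321, 0]) stool();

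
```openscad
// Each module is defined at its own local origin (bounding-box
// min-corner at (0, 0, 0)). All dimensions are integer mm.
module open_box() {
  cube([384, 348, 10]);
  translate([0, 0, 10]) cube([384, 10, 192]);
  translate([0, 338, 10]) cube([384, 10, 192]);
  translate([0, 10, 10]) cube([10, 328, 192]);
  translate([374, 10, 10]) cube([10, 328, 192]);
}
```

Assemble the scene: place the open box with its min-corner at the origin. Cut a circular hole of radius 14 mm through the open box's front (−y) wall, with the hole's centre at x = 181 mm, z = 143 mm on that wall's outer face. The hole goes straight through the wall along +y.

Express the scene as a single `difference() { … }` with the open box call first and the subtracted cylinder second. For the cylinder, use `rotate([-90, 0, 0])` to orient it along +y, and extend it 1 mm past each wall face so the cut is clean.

difference() {
  open_box();
  translate([181, -1, 143]) rotate([-90, 0, 0]) cylinder(h = 12, r = 14);
}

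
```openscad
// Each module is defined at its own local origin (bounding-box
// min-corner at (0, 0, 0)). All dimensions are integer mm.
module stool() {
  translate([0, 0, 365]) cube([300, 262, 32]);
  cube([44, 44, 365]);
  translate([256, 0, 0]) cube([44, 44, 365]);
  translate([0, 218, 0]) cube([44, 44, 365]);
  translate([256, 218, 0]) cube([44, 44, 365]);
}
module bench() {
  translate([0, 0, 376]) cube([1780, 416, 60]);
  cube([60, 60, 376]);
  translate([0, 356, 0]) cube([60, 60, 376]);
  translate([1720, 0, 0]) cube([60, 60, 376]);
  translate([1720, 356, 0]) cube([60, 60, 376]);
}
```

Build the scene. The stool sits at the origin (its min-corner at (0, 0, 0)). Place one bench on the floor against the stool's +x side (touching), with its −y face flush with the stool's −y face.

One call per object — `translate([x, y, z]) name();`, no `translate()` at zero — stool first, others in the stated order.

stool();
translate([300, 0, 0]) bench();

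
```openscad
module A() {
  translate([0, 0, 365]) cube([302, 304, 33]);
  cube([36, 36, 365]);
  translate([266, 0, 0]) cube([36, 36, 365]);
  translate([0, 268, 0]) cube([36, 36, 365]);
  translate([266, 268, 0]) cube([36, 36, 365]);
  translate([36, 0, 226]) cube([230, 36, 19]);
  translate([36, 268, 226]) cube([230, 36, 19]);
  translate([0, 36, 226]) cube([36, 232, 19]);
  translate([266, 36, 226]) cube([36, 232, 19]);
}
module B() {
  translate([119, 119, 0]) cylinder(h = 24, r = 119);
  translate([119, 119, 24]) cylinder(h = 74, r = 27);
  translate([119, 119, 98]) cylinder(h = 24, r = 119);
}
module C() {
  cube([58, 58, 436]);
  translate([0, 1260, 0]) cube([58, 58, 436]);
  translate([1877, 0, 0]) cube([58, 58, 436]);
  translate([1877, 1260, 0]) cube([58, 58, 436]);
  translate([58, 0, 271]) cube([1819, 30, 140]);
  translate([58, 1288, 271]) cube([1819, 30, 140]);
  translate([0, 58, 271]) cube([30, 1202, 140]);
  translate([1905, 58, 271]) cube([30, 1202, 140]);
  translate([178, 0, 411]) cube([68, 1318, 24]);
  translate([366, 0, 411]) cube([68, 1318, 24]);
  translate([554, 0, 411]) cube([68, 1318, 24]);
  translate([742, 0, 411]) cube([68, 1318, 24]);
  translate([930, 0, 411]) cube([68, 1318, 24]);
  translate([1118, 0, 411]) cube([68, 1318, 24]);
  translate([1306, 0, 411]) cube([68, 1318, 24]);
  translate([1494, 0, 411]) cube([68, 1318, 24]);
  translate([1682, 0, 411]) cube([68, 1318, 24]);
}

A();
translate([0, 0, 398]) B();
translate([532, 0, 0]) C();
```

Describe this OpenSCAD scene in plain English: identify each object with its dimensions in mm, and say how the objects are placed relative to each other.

A is a simple wooden stool: a rectangular seat 302 mm (x) by 304 mm (y), 33 mm thick, top face at z = 398 mm, on four square legs, each 36×36 mm in cross-section. The legs rest on z = 0, each flush with a corner of the seat. Four stretchers, 36 mm wide and 19 mm tall, connect adjacent legs with their undersides at z = 226 mm, each running between the inner faces of the legs it joins and aligned with the legs' outer faces on the other axis.

B is a spool: two coaxial disc flanges of radius 119 mm and thickness 24 mm, joined by a core cylinder of radius 27 mm and height 74 mm. The lower flange rests on z = 0 and the three cylinders share a vertical axis.

C is a bed frame 1935 mm long (x) by 1318 mm wide (y). Four 58×58 mm corner posts, 436 mm tall, at the corners of the footprint. Four rails of 30 mm thickness and 140 mm height run between adjacent posts with their undersides at z = 271 mm, their outer faces flush with the outside of the frame (the two x-running rails run between the posts' inner faces; the two y-running rails run between the posts' inner faces). 9 slats, each 68 mm wide (x) and 24 mm thick, lie across the top of the two x-running rails, running the full 1318 mm width of the frame in y; the slats are evenly spaced along x between the inner faces of the end posts with equal gaps (rounded down to the nearest mm) at the −x end and between each pair — any rounding remainder accumulates at the +x end.

The spool is on top of the stool. The bed frame is on the floor beside the stool on its +x side.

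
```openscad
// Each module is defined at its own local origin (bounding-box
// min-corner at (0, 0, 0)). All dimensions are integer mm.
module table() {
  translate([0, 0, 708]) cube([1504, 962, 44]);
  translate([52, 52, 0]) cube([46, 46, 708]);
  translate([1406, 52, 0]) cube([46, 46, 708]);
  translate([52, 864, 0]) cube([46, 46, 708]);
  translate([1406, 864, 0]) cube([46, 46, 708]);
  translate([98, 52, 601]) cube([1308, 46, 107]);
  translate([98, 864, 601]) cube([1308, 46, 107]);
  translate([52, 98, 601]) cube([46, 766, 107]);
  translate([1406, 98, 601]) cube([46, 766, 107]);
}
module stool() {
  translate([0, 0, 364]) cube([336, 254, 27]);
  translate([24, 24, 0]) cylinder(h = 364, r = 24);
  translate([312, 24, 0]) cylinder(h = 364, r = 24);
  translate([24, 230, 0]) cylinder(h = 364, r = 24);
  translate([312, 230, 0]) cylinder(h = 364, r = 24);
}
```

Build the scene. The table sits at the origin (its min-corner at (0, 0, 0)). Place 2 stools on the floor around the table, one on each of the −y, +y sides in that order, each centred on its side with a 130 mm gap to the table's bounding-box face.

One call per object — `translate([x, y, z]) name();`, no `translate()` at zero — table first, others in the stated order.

table();
translate([584, -384, 0]) stool();
translate([584, 1092, 0]) stool();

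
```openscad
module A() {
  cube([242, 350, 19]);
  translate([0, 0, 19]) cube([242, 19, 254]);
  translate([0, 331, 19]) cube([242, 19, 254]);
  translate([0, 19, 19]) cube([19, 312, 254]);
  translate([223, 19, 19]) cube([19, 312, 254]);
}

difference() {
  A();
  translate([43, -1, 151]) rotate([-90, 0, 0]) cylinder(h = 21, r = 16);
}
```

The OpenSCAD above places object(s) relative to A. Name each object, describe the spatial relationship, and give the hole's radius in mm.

A is an open box. The open box has a circular hole through its front wall. The hole's radius is 16 mm.

The subtracted cylinder has r = 16 mm.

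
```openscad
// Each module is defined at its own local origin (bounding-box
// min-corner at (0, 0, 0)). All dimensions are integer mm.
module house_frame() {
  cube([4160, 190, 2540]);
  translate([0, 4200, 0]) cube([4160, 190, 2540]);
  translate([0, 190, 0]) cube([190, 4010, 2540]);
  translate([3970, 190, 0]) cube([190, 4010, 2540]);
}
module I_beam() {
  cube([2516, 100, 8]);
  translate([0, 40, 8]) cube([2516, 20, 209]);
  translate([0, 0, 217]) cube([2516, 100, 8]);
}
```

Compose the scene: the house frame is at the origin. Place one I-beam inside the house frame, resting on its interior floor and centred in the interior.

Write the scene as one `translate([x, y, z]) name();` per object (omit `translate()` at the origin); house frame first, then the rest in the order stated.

house_frame();
translate([822, 2145, 0]) I_beam();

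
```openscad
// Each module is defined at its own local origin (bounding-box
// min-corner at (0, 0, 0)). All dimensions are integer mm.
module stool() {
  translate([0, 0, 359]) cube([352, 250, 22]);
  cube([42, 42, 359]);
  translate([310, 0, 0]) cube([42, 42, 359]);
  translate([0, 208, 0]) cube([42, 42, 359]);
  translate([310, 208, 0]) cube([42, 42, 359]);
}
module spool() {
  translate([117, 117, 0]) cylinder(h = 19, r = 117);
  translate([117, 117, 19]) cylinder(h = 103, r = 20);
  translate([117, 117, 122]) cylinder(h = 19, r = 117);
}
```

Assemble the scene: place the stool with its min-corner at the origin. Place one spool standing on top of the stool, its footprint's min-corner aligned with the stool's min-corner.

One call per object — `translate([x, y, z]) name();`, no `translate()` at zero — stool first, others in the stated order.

stool();
translate([0, 0, 381]) spool();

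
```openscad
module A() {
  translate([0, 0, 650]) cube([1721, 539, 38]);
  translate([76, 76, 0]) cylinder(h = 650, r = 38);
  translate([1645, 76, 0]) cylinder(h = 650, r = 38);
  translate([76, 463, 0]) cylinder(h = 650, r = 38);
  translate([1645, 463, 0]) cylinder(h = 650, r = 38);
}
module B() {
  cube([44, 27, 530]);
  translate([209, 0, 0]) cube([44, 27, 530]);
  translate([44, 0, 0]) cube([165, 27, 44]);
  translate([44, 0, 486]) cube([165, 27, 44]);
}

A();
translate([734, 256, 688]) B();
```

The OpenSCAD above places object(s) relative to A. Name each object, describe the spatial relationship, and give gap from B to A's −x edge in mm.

The picture frame's min-x is at 734; the table's min-x is 0; gap = 734 mm.

A is a table. B is a picture frame. The picture frame is on top of the table, centred. The gap from the picture frame to the table's −x edge is 734 mm.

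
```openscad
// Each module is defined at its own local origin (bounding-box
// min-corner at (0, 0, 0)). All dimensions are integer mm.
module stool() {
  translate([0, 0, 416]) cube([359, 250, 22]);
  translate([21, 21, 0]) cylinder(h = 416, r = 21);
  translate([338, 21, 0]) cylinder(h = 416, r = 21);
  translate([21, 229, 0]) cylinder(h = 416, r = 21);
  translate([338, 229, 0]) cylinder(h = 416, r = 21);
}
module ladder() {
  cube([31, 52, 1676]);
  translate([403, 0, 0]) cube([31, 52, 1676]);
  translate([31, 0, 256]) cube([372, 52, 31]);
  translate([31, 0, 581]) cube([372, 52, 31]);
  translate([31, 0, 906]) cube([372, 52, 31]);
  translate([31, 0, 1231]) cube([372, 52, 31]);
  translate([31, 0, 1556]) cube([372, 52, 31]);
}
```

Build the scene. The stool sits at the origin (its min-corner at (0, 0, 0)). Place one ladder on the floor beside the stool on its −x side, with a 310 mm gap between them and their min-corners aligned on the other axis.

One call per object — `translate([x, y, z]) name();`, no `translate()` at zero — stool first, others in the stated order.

stool();
translate([-744, 0, 0]) ladder();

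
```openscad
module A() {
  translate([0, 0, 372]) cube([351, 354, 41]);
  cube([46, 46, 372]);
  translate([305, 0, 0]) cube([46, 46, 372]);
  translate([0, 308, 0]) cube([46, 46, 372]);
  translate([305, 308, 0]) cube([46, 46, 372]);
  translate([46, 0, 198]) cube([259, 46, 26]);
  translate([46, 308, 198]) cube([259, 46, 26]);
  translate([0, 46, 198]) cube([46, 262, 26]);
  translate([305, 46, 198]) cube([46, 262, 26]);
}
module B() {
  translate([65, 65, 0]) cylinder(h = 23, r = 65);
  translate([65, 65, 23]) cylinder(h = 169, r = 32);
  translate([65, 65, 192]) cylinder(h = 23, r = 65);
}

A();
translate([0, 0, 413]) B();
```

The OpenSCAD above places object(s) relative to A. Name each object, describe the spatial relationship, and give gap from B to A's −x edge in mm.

A is a stool. B is a spool. The spool is on top of the stool. The gap from the spool to the stool's −x edge is 0 mm.

The spool's min-x is at 0; the stool's min-x is 0; gap = 0 mm.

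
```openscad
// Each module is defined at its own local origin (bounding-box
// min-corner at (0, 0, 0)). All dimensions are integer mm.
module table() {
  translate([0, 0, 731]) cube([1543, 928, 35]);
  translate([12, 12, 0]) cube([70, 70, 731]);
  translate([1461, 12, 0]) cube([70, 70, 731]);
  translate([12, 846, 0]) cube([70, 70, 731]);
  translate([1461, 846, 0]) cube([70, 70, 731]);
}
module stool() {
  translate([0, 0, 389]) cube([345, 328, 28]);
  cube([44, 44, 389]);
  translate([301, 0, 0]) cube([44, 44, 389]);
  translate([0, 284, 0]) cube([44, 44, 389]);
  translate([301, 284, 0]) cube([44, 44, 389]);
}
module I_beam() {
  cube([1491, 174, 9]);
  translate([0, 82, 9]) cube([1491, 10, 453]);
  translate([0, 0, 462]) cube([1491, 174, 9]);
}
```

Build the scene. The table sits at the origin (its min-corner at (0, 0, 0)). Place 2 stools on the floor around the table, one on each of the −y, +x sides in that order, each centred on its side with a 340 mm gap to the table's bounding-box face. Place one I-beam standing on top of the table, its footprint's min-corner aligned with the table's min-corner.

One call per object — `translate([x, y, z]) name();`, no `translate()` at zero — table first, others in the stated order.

table();
translate([599, -668, 0]) stool();
translate([1883, 300, 0]) stool();
translate([0, 0, 766]) I_beam();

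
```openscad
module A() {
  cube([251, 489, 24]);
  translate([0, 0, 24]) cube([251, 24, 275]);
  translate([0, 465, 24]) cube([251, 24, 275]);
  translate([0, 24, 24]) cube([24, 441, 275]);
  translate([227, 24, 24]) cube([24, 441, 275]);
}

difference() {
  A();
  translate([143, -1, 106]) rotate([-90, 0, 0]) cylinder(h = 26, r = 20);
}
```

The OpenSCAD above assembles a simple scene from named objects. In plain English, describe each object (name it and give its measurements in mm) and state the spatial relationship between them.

A is an open storage box with external size 251×489×299 mm and wall thickness 24 mm (the base is also 24 mm thick). The base covers the whole footprint; the four walls stand on the base, with the y-facing walls full-width and the x-facing walls fitting between their inner faces.

The open box has a circular hole of radius 20 mm through its front wall, centred at (x = 143, z = 106).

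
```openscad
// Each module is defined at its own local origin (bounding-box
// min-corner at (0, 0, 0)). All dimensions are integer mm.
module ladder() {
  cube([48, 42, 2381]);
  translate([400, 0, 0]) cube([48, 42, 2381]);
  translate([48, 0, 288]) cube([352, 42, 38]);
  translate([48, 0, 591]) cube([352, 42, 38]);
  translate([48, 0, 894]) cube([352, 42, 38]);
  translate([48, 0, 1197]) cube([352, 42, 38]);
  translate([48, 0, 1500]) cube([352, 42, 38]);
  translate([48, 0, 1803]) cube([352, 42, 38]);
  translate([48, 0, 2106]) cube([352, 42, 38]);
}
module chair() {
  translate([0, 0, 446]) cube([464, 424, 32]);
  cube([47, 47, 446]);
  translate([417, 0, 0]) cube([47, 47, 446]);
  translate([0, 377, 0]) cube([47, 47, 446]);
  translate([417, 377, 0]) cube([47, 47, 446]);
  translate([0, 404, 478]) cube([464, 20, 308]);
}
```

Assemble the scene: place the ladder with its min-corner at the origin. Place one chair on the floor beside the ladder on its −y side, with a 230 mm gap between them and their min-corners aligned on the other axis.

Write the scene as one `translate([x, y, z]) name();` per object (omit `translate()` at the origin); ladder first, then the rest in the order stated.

ladder();
translate([0, -654, 0]) chair();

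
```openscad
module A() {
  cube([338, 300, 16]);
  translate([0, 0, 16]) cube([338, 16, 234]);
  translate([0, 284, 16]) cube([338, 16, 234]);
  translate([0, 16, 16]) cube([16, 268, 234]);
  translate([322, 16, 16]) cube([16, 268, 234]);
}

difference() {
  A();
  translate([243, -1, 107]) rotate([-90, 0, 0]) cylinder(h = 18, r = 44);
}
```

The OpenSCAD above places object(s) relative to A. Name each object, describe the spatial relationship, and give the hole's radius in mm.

A is an open box. The open box has a circular hole through its front wall. The hole's radius is 44 mm.

The subtracted cylinder has r = 44 mm.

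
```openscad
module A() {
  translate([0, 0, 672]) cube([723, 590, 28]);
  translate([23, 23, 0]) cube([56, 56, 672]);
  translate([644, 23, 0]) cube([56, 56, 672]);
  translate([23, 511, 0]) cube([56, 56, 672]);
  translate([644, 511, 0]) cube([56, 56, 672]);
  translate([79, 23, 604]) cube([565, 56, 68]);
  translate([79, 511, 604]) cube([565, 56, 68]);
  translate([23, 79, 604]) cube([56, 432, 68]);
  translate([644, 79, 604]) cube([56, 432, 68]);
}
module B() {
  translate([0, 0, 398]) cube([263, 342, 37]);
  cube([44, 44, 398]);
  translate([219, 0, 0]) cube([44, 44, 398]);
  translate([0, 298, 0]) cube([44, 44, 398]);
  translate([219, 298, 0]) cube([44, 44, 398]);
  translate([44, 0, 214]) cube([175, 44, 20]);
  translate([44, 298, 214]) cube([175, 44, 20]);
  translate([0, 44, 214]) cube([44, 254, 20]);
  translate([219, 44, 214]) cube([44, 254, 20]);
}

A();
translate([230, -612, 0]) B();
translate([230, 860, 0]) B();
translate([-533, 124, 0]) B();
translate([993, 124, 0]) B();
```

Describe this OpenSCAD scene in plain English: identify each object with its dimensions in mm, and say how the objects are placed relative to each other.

A is a rectangular dining table. The top is 723×590×28 mm with its upper surface at z = 700 mm. It stands on four 56×56 mm square legs, each inset 23 mm from the nearest pair of top edges, running from the floor to the underside of the top. Four apron rails, 56 mm thick and 68 mm tall, run between adjacent legs with their top edges flush with the underside of the top and their outer faces flush with the legs' outer faces.

B is a simple wooden stool: a rectangular seat 263 mm (x) by 342 mm (y), 37 mm thick, top face at z = 435 mm, on four square legs, each 44×44 mm in cross-section. The legs rest on z = 0, each flush with a corner of the seat. Four stretchers, 44 mm wide and 20 mm tall, connect adjacent legs with their undersides at z = 214 mm, each running between the inner faces of the legs it joins and aligned with the legs' outer faces on the other axis.

Four stools sit around the table at the −y, +y, −x, +x sides.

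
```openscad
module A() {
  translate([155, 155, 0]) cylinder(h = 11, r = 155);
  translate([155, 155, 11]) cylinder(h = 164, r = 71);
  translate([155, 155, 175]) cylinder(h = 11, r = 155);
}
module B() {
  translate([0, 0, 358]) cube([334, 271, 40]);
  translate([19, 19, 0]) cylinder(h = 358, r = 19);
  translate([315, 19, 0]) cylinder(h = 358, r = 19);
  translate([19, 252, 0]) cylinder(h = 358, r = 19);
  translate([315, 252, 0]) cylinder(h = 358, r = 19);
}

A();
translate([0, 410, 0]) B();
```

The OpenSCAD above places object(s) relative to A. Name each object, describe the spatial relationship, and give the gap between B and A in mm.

A is a spool. B is a stool. The stool is on the floor beside the spool on its +y side. The gap between the stool and the spool is 100 mm.

The stool's nearest face is 100 mm from the spool's +y face.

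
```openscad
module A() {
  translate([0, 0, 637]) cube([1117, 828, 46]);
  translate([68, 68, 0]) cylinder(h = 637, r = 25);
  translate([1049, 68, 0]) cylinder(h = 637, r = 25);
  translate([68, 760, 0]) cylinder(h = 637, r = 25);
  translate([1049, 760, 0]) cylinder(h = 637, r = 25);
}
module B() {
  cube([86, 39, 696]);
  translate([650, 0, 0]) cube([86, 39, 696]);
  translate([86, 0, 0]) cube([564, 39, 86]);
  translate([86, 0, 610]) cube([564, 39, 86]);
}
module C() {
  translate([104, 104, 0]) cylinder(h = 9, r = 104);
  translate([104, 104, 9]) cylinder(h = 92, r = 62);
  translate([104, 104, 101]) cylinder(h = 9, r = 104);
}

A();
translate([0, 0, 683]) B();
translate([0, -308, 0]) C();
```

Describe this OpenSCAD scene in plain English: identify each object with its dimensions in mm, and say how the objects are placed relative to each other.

A is a table: top 1117 mm (x) × 828 mm (y), 46 mm thick, upper face at z = 683 mm, on four round legs of 50 mm diameter, each leg's bounding box inset 43 mm from the nearest pair of top edges, running from z = 0 to the bottom of the top.

B is a picture frame with a 564×524 mm rectangular opening (x by z) and a uniform 86 mm border on every side. Frame depth is 39 mm along y. It is built from two vertical stiles running the full outside height and two horizontal rails spanning the gap between the stiles.

C is a spool: two coaxial disc flanges of radius 104 mm and thickness 9 mm, joined by a core cylinder of radius 62 mm and height 92 mm. The lower flange rests on z = 0 and the three cylinders share a vertical axis.

The picture frame is on top of the table. The spool is on the floor beside the table on its −y side.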